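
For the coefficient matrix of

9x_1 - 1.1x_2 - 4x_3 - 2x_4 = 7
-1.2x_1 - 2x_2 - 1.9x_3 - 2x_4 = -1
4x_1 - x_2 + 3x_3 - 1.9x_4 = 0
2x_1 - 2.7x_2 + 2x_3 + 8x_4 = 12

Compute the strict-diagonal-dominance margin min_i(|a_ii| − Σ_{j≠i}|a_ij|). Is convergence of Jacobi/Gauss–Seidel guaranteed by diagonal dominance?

-3.9

row 1: |9| − (1.1+4+2) = 1.9
row 2: |-2| − (1.2+1.9+2) = -3.1
row 3: |3| − (4+1+1.9) = -3.9
row 4: |8| − (2+2.7+2) = 1.3
minimum over rows = -3.9 → not strictly diagonally dominant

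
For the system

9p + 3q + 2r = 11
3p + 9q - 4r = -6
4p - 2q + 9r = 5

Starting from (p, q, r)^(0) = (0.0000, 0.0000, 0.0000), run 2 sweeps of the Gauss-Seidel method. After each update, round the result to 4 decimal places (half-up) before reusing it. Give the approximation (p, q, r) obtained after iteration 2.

Iteration 1:
  p = (11 - (3)·0.0000 - (2)·0.0000) / (9) = 1.2222
  q = (-6 - (3)·1.2222 - (-4)·0.0000) / (9) = -1.0741
  r = (5 - (4)·1.2222 - (-2)·-1.0741) / (9) = -0.2263
Iteration 2:
  p = (11 - (3)·-1.0741 - (2)·-0.2263) / (9) = 1.6305
  q = (-6 - (3)·1.6305 - (-4)·-0.2263) / (9) = -1.3107
  r = (5 - (4)·1.6305 - (-2)·-1.3107) / (9) = -0.4604

(1.6305, -1.3107, -0.4604)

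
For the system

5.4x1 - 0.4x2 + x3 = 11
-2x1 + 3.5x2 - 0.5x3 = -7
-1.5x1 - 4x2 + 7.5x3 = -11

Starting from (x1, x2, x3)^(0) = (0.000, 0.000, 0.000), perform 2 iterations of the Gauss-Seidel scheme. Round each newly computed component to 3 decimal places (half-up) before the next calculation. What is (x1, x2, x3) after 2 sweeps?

(2.254, -0.927, -1.510)

Iteration 1:
  x1 = (11 - (-0.4)·0.000 - (1)·0.000) / (5.4) = 2.037
  x2 = (-7 - (-2)·2.037 - (-0.5)·0.000) / (3.5) = -0.836
  x3 = (-11 - (-1.5)·2.037 - (-4)·-0.836) / (7.5) = -1.505
Iteration 2:
  x1 = (11 - (-0.4)·-0.836 - (1)·-1.505) / (5.4) = 2.254
  x2 = (-7 - (-2)·2.254 - (-0.5)·-1.505) / (3.5) = -0.927
  x3 = (-11 - (-1.5)·2.254 - (-4)·-0.927) / (7.5) = -1.510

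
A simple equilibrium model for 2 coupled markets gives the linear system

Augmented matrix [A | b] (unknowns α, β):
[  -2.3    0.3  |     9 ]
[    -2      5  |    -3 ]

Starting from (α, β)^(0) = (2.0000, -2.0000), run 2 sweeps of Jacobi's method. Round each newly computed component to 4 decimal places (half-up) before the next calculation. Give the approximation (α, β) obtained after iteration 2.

Iteration 1:
  α = (9 - (0.3)·-2.0000) / (-2.3) = -4.1739
  β = (-3 - (-2)·2.0000) / (5) = 0.2000
Iteration 2:
  α = (9 - (0.3)·0.2000) / (-2.3) = -3.8870
  β = (-3 - (-2)·-4.1739) / (5) = -2.2696

(-3.8870, -2.2696)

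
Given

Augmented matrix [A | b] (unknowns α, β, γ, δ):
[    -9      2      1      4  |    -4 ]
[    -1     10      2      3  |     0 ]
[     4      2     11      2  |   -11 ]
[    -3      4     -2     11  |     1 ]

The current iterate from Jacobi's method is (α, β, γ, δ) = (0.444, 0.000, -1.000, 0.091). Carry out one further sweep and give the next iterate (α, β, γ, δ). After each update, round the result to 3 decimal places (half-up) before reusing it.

One sweep:
  α = (-4 - (2)·0.000 - (1)·-1.000 - (4)·0.091) / (-9) = 0.374
  β = (0 - (-1)·0.444 - (2)·-1.000 - (3)·0.091) / (10) = 0.217
  γ = (-11 - (4)·0.444 - (2)·0.000 - (2)·0.091) / (11) = -1.178
  δ = (1 - (-3)·0.444 - (4)·0.000 - (-2)·-1.000) / (11) = 0.030

(0.374, 0.217, -1.178, 0.030)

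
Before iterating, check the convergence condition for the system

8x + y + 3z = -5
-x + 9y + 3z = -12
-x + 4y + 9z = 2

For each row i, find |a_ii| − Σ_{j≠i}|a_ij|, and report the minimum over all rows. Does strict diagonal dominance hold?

4

row 1: |8| − (1+3) = 4
row 2: |9| − (1+3) = 5
row 3: |9| − (1+4) = 4
minimum over rows = 4 → strictly diagonally dominant (convergence guaranteed)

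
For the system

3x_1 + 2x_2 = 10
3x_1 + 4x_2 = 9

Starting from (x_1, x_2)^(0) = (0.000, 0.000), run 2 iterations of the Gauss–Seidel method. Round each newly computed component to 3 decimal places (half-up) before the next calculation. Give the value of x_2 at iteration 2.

Iteration 1:
  x_1 = (10 - (2)·0.000) / (3) = 3.333
  x_2 = (9 - (3)·3.333) / (4) = -0.250
Iteration 2:
  x_1 = (10 - (2)·-0.250) / (3) = 3.500
  x_2 = (9 - (3)·3.500) / (4) = -0.375

-0.375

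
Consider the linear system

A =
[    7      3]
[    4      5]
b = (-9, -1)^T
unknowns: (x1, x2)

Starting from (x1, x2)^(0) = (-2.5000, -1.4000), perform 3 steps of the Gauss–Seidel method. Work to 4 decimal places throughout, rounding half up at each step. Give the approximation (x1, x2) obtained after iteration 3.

Iteration 1:
  x1 = (-9 - (3)·-1.4000) / (7) = -0.6857
  x2 = (-1 - (4)·-0.6857) / (5) = 0.3486
Iteration 2:
  x1 = (-9 - (3)·0.3486) / (7) = -1.4351
  x2 = (-1 - (4)·-1.4351) / (5) = 0.9481
Iteration 3:
  x1 = (-9 - (3)·0.9481) / (7) = -1.6920
  x2 = (-1 - (4)·-1.6920) / (5) = 1.1536

(-1.6920, 1.1536)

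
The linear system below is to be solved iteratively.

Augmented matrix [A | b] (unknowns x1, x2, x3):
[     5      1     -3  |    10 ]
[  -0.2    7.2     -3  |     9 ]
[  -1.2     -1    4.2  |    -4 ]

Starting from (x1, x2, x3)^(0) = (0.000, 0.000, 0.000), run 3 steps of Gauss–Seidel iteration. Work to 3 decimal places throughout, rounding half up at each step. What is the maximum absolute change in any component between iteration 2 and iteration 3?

0.050

Iteration 1:
  x1 = (10 - (1)·0.000 - (-3)·0.000) / (5) = 2.000
  x2 = (9 - (-0.2)·2.000 - (-3)·0.000) / (7.2) = 1.306
  x3 = (-4 - (-1.2)·2.000 - (-1)·1.306) / (4.2) = -0.070
Iteration 2:
  x1 = (10 - (1)·1.306 - (-3)·-0.070) / (5) = 1.697
  x2 = (9 - (-0.2)·1.697 - (-3)·-0.070) / (7.2) = 1.268
  x3 = (-4 - (-1.2)·1.697 - (-1)·1.268) / (4.2) = -0.166
Iteration 3:
  x1 = (10 - (1)·1.268 - (-3)·-0.166) / (5) = 1.647
  x2 = (9 - (-0.2)·1.647 - (-3)·-0.166) / (7.2) = 1.227
  x3 = (-4 - (-1.2)·1.647 - (-1)·1.227) / (4.2) = -0.190
Change: (-0.050, -0.041, -0.024) → max |·| = 0.050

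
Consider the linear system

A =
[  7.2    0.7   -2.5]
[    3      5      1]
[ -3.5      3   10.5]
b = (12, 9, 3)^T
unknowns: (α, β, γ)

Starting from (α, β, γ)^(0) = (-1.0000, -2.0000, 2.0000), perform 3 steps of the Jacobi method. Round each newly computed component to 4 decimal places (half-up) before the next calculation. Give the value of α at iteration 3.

1.8475

Iteration 1:
  α = (12 - (0.7)·-2.0000 - (-2.5)·2.0000) / (7.2) = 2.5556
  β = (9 - (3)·-1.0000 - (1)·2.0000) / (5) = 2.0000
  γ = (3 - (-3.5)·-1.0000 - (3)·-2.0000) / (10.5) = 0.5238
Iteration 2:
  α = (12 - (0.7)·2.0000 - (-2.5)·0.5238) / (7.2) = 1.6541
  β = (9 - (3)·2.5556 - (1)·0.5238) / (5) = 0.1619
  γ = (3 - (-3.5)·2.5556 - (3)·2.0000) / (10.5) = 0.5662
Iteration 3:
  α = (12 - (0.7)·0.1619 - (-2.5)·0.5662) / (7.2) = 1.8475
  β = (9 - (3)·1.6541 - (1)·0.5662) / (5) = 0.6943
  γ = (3 - (-3.5)·1.6541 - (3)·0.1619) / (10.5) = 0.7908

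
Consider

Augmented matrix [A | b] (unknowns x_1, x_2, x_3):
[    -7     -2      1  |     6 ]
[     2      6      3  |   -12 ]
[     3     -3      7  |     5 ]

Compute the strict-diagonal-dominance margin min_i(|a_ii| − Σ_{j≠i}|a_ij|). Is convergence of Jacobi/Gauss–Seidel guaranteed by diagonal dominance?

row 1: |-7| − (2+1) = 4
row 2: |6| − (2+3) = 1
row 3: |7| − (3+3) = 1
minimum over rows = 1 → strictly diagonally dominant (convergence guaranteed)

1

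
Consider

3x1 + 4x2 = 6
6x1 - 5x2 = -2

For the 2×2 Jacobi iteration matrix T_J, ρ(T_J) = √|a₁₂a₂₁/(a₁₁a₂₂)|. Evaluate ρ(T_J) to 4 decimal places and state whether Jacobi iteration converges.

1.2649

a₁₂a₂₁/(a₁₁a₂₂) = (4)·(6) / ((3)·(-5)) = -1.600000
ρ = √|-1.600000| = √1.600000 = 1.2649
ρ > 1, so Jacobi diverges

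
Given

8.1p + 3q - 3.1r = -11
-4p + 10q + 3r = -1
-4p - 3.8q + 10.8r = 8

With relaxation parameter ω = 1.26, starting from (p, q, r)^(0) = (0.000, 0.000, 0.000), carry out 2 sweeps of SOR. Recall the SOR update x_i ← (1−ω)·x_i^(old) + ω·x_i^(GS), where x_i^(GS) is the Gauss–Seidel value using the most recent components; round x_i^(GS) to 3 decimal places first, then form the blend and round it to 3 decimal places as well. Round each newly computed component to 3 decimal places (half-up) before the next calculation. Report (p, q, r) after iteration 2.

Iteration 1:
  p: GS value = (-11 - (3)·0.000 - (-3.1)·0.000) / (8.1) = -1.358;  p ← (1−ω)·0.000 + ω·-1.358 = -1.711
  q: GS value = (-1 - (-4)·-1.711 - (3)·0.000) / (10) = -0.784;  q ← (1−ω)·0.000 + ω·-0.784 = -0.988
  r: GS value = (8 - (-4)·-1.711 - (-3.8)·-0.988) / (10.8) = -0.241;  r ← (1−ω)·0.000 + ω·-0.241 = -0.304
Iteration 2:
  p: GS value = (-11 - (3)·-0.988 - (-3.1)·-0.304) / (8.1) = -1.108;  p ← (1−ω)·-1.711 + ω·-1.108 = -0.951
  q: GS value = (-1 - (-4)·-0.951 - (3)·-0.304) / (10) = -0.389;  q ← (1−ω)·-0.988 + ω·-0.389 = -0.233
  r: GS value = (8 - (-4)·-0.951 - (-3.8)·-0.233) / (10.8) = 0.307;  r ← (1−ω)·-0.304 + ω·0.307 = 0.466

(-0.951, -0.233, 0.466)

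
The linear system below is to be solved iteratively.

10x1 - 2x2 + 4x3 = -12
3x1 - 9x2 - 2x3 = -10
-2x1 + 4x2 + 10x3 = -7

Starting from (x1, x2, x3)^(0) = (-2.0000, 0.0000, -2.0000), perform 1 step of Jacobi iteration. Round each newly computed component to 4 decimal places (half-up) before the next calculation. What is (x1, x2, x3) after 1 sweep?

(-0.4000, 0.8889, -1.1000)

Iteration 1:
  x1 = (-12 - (-2)·0.0000 - (4)·-2.0000) / (10) = -0.4000
  x2 = (-10 - (3)·-2.0000 - (-2)·-2.0000) / (-9) = 0.8889
  x3 = (-7 - (-2)·-2.0000 - (4)·0.0000) / (10) = -1.1000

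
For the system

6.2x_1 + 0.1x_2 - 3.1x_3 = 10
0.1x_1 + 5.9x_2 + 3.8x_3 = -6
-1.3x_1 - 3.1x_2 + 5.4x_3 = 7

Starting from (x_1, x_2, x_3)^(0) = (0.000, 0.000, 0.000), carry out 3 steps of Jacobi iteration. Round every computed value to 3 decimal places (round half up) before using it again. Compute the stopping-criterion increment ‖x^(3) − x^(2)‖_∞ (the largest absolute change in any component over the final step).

0.335

Iteration 1:
  x_1 = (10 - (0.1)·0.000 - (-3.1)·0.000) / (6.2) = 1.613
  x_2 = (-6 - (0.1)·0.000 - (3.8)·0.000) / (5.9) = -1.017
  x_3 = (7 - (-1.3)·0.000 - (-3.1)·0.000) / (5.4) = 1.296
Iteration 2:
  x_1 = (10 - (0.1)·-1.017 - (-3.1)·1.296) / (6.2) = 2.277
  x_2 = (-6 - (0.1)·1.613 - (3.8)·1.296) / (5.9) = -1.879
  x_3 = (7 - (-1.3)·1.613 - (-3.1)·-1.017) / (5.4) = 1.101
Iteration 3:
  x_1 = (10 - (0.1)·-1.879 - (-3.1)·1.101) / (6.2) = 2.194
  x_2 = (-6 - (0.1)·2.277 - (3.8)·1.101) / (5.9) = -1.765
  x_3 = (7 - (-1.3)·2.277 - (-3.1)·-1.879) / (5.4) = 0.766
Change: (-0.083, 0.114, -0.335) → max |·| = 0.335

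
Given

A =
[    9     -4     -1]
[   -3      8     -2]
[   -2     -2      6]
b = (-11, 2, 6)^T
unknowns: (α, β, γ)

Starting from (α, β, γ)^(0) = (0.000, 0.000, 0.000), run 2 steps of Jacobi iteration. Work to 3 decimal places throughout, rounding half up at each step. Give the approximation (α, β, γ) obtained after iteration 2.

(-1.000, 0.042, 0.676)

Iteration 1:
  α = (-11 - (-4)·0.000 - (-1)·0.000) / (9) = -1.222
  β = (2 - (-3)·0.000 - (-2)·0.000) / (8) = 0.250
  γ = (6 - (-2)·0.000 - (-2)·0.000) / (6) = 1.000
Iteration 2:
  α = (-11 - (-4)·0.250 - (-1)·1.000) / (9) = -1.000
  β = (2 - (-3)·-1.222 - (-2)·1.000) / (8) = 0.042
  γ = (6 - (-2)·-1.222 - (-2)·0.250) / (6) = 0.676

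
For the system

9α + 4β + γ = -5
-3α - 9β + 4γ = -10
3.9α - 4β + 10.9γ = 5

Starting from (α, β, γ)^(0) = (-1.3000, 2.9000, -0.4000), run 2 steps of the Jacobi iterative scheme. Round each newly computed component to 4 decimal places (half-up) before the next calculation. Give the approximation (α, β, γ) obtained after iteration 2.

(-1.3839, 2.5947, 1.6043)

Iteration 1:
  α = (-5 - (4)·2.9000 - (1)·-0.4000) / (9) = -1.8000
  β = (-10 - (-3)·-1.3000 - (4)·-0.4000) / (-9) = 1.3667
  γ = (5 - (3.9)·-1.3000 - (-4)·2.9000) / (10.9) = 1.9881
Iteration 2:
  α = (-5 - (4)·1.3667 - (1)·1.9881) / (9) = -1.3839
  β = (-10 - (-3)·-1.8000 - (4)·1.9881) / (-9) = 2.5947
  γ = (5 - (3.9)·-1.8000 - (-4)·1.3667) / (10.9) = 1.6043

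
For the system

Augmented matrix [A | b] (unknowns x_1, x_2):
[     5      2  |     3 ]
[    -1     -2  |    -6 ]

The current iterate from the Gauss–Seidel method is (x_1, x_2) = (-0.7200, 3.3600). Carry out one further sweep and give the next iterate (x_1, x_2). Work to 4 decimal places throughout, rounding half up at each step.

One sweep:
  x_1 = (3 - (2)·3.3600) / (5) = -0.7440
  x_2 = (-6 - (-1)·-0.7440) / (-2) = 3.3720

(-0.7440, 3.3720)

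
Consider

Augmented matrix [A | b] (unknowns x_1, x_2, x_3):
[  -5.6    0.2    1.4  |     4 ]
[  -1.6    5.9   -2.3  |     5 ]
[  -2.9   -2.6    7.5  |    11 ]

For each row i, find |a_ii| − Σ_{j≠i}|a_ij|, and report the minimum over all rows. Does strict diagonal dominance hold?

row 1: |-5.6| − (0.2+1.4) = 4
row 2: |5.9| − (1.6+2.3) = 2
row 3: |7.5| − (2.9+2.6) = 2
minimum over rows = 2 → strictly diagonally dominant (convergence guaranteed)

2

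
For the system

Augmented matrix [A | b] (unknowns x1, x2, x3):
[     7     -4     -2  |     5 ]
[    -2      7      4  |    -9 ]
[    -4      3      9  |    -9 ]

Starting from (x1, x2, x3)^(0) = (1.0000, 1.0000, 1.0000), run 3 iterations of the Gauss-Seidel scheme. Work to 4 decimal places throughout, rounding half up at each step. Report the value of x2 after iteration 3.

-1.0377

Iteration 1:
  x1 = (5 - (-4)·1.0000 - (-2)·1.0000) / (7) = 1.5714
  x2 = (-9 - (-2)·1.5714 - (4)·1.0000) / (7) = -1.4082
  x3 = (-9 - (-4)·1.5714 - (3)·-1.4082) / (9) = 0.1678
Iteration 2:
  x1 = (5 - (-4)·-1.4082 - (-2)·0.1678) / (7) = -0.0425
  x2 = (-9 - (-2)·-0.0425 - (4)·0.1678) / (7) = -1.3937
  x3 = (-9 - (-4)·-0.0425 - (3)·-1.3937) / (9) = -0.5543
Iteration 3:
  x1 = (5 - (-4)·-1.3937 - (-2)·-0.5543) / (7) = -0.2405
  x2 = (-9 - (-2)·-0.2405 - (4)·-0.5543) / (7) = -1.0377
  x3 = (-9 - (-4)·-0.2405 - (3)·-1.0377) / (9) = -0.7610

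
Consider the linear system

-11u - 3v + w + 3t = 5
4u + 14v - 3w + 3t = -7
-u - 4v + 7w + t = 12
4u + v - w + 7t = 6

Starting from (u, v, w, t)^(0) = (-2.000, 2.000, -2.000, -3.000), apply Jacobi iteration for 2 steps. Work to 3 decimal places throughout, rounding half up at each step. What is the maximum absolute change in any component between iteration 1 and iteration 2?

Iteration 1:
  u = (5 - (-3)·2.000 - (1)·-2.000 - (3)·-3.000) / (-11) = -2.000
  v = (-7 - (4)·-2.000 - (-3)·-2.000 - (3)·-3.000) / (14) = 0.286
  w = (12 - (-1)·-2.000 - (-4)·2.000 - (1)·-3.000) / (7) = 3.000
  t = (6 - (4)·-2.000 - (1)·2.000 - (-1)·-2.000) / (7) = 1.429
Iteration 2:
  u = (5 - (-3)·0.286 - (1)·3.000 - (3)·1.429) / (-11) = 0.130
  v = (-7 - (4)·-2.000 - (-3)·3.000 - (3)·1.429) / (14) = 0.408
  w = (12 - (-1)·-2.000 - (-4)·0.286 - (1)·1.429) / (7) = 1.388
  t = (6 - (4)·-2.000 - (1)·0.286 - (-1)·3.000) / (7) = 2.388
Change: (2.130, 0.122, -1.612, 0.959) → max |·| = 2.130

2.130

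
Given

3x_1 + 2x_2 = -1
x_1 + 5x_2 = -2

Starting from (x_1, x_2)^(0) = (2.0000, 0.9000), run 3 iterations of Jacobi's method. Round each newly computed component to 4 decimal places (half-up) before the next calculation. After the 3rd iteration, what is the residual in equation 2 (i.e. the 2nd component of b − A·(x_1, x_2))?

0.3911

Iteration 1:
  x_1 = (-1 - (2)·0.9000) / (3) = -0.9333
  x_2 = (-2 - (1)·2.0000) / (5) = -0.8000
Iteration 2:
  x_1 = (-1 - (2)·-0.8000) / (3) = 0.2000
  x_2 = (-2 - (1)·-0.9333) / (5) = -0.2133
Iteration 3:
  x_1 = (-1 - (2)·-0.2133) / (3) = -0.1911
  x_2 = (-2 - (1)·0.2000) / (5) = -0.4400
Residual b − A·x = (0.4533, 0.3911)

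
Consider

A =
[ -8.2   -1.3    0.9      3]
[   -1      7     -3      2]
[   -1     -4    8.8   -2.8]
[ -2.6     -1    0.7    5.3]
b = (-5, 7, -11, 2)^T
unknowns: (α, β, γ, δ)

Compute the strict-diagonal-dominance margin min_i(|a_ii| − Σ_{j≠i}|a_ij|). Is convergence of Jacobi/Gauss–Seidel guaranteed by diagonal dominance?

1

row 1: |-8.2| − (1.3+0.9+3) = 3
row 2: |7| − (1+3+2) = 1
row 3: |8.8| − (1+4+2.8) = 1
row 4: |5.3| − (2.6+1+0.7) = 1
minimum over rows = 1 → strictly diagonally dominant (convergence guaranteed)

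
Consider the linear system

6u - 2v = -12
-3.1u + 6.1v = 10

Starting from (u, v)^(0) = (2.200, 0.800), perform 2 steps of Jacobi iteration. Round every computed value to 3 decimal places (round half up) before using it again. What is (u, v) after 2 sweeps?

Iteration 1:
  u = (-12 - (-2)·0.800) / (6) = -1.733
  v = (10 - (-3.1)·2.200) / (6.1) = 2.757
Iteration 2:
  u = (-12 - (-2)·2.757) / (6) = -1.081
  v = (10 - (-3.1)·-1.733) / (6.1) = 0.759

(-1.081, 0.759)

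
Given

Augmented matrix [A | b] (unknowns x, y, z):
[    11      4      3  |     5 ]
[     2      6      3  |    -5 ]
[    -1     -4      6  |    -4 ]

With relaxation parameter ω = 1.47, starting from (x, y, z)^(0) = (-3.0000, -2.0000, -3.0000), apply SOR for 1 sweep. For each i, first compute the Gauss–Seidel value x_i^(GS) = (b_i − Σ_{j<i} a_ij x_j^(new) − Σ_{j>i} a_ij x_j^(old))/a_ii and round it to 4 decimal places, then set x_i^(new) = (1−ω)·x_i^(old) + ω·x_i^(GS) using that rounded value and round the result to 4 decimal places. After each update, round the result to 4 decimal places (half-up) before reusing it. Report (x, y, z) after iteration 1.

(4.3500, -0.2115, 1.2884)

Iteration 1:
  x: GS value = (5 - (4)·-2.0000 - (3)·-3.0000) / (11) = 2.0000;  x ← (1−ω)·-3.0000 + ω·2.0000 = 4.3500
  y: GS value = (-5 - (2)·4.3500 - (3)·-3.0000) / (6) = -0.7833;  y ← (1−ω)·-2.0000 + ω·-0.7833 = -0.2115
  z: GS value = (-4 - (-1)·4.3500 - (-4)·-0.2115) / (6) = -0.0827;  z ← (1−ω)·-3.0000 + ω·-0.0827 = 1.2884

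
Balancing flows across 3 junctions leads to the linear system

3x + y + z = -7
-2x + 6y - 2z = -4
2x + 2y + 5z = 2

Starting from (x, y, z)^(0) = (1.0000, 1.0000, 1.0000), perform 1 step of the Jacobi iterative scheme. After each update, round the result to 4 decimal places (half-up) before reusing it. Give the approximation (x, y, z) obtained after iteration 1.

Iteration 1:
  x = (-7 - (1)·1.0000 - (1)·1.0000) / (3) = -3.0000
  y = (-4 - (-2)·1.0000 - (-2)·1.0000) / (6) = 0.0000
  z = (2 - (2)·1.0000 - (2)·1.0000) / (5) = -0.4000

(-3.0000, 0.0000, -0.4000)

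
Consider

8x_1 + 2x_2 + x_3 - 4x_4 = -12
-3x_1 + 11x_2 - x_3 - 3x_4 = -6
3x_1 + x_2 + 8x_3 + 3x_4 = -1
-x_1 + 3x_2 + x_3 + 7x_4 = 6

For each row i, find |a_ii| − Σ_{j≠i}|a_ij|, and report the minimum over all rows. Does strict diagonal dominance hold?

1

row 1: |8| − (2+1+4) = 1
row 2: |11| − (3+1+3) = 4
row 3: |8| − (3+1+3) = 1
row 4: |7| − (1+3+1) = 2
minimum over rows = 1 → strictly diagonally dominant (convergence guaranteed)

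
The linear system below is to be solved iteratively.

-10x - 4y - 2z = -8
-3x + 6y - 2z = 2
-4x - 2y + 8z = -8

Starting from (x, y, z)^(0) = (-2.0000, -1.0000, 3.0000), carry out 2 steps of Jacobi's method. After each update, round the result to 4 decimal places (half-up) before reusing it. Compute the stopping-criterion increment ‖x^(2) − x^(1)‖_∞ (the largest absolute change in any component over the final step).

Iteration 1:
  x = (-8 - (-4)·-1.0000 - (-2)·3.0000) / (-10) = 0.6000
  y = (2 - (-3)·-2.0000 - (-2)·3.0000) / (6) = 0.3333
  z = (-8 - (-4)·-2.0000 - (-2)·-1.0000) / (8) = -2.2500
Iteration 2:
  x = (-8 - (-4)·0.3333 - (-2)·-2.2500) / (-10) = 1.1167
  y = (2 - (-3)·0.6000 - (-2)·-2.2500) / (6) = -0.1167
  z = (-8 - (-4)·0.6000 - (-2)·0.3333) / (8) = -0.6167
Change: (0.5167, -0.4500, 1.6333) → max |·| = 1.6333

1.6333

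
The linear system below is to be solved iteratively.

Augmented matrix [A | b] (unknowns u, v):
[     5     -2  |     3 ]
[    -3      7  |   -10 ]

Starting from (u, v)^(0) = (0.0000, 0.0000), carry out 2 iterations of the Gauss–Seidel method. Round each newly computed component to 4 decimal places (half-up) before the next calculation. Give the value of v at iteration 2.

-1.3723

Iteration 1:
  u = (3 - (-2)·0.0000) / (5) = 0.6000
  v = (-10 - (-3)·0.6000) / (7) = -1.1714
Iteration 2:
  u = (3 - (-2)·-1.1714) / (5) = 0.1314
  v = (-10 - (-3)·0.1314) / (7) = -1.3723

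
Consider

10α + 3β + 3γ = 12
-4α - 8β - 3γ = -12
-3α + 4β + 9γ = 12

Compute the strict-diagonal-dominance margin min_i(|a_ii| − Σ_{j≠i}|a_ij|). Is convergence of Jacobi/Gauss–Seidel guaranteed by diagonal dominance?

1

row 1: |10| − (3+3) = 4
row 2: |-8| − (4+3) = 1
row 3: |9| − (3+4) = 2
minimum over rows = 1 → strictly diagonally dominant (convergence guaranteed)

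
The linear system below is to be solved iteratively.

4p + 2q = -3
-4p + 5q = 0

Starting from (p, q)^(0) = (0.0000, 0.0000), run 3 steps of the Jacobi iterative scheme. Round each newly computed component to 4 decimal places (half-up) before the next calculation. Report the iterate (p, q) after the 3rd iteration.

(-0.4500, -0.6000)

Iteration 1:
  p = (-3 - (2)·0.0000) / (4) = -0.7500
  q = (0 - (-4)·0.0000) / (5) = 0.0000
Iteration 2:
  p = (-3 - (2)·0.0000) / (4) = -0.7500
  q = (0 - (-4)·-0.7500) / (5) = -0.6000
Iteration 3:
  p = (-3 - (2)·-0.6000) / (4) = -0.4500
  q = (0 - (-4)·-0.7500) / (5) = -0.6000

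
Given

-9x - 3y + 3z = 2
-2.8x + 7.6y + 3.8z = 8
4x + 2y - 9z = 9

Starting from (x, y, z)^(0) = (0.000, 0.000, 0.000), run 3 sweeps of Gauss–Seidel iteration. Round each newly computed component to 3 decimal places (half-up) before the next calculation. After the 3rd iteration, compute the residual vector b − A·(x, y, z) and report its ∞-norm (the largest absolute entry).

Iteration 1:
  x = (2 - (-3)·0.000 - (3)·0.000) / (-9) = -0.222
  y = (8 - (-2.8)·-0.222 - (3.8)·0.000) / (7.6) = 0.971
  z = (9 - (4)·-0.222 - (2)·0.971) / (-9) = -0.883
Iteration 2:
  x = (2 - (-3)·0.971 - (3)·-0.883) / (-9) = -0.840
  y = (8 - (-2.8)·-0.840 - (3.8)·-0.883) / (7.6) = 1.185
  z = (9 - (4)·-0.840 - (2)·1.185) / (-9) = -1.110
Iteration 3:
  x = (2 - (-3)·1.185 - (3)·-1.110) / (-9) = -0.987
  y = (8 - (-2.8)·-0.987 - (3.8)·-1.110) / (7.6) = 1.244
  z = (9 - (4)·-0.987 - (2)·1.244) / (-9) = -1.162
Residual b − A·x = (0.335, 0.198, 0.002); ∞-norm = 0.335

0.335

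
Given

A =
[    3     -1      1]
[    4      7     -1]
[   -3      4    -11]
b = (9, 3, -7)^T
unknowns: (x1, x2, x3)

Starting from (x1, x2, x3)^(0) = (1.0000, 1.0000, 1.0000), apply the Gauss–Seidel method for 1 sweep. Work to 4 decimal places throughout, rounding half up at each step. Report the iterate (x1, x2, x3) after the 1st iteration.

Iteration 1:
  x1 = (9 - (-1)·1.0000 - (1)·1.0000) / (3) = 3.0000
  x2 = (3 - (4)·3.0000 - (-1)·1.0000) / (7) = -1.1429
  x3 = (-7 - (-3)·3.0000 - (4)·-1.1429) / (-11) = -0.5974

(3.0000, -1.1429, -0.5974)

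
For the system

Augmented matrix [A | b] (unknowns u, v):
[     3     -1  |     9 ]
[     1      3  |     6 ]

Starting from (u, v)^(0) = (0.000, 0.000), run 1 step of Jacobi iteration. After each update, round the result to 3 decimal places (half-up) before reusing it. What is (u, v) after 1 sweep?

Iteration 1:
  u = (9 - (-1)·0.000) / (3) = 3.000
  v = (6 - (1)·0.000) / (3) = 2.000

(3.000, 2.000)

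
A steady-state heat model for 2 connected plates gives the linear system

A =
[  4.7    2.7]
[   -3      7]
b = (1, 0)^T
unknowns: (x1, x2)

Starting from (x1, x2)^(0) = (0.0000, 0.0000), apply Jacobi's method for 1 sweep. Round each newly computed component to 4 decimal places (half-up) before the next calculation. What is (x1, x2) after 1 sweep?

Iteration 1:
  x1 = (1 - (2.7)·0.0000) / (4.7) = 0.2128
  x2 = (0 - (-3)·0.0000) / (7) = 0.0000

(0.2128, 0.0000)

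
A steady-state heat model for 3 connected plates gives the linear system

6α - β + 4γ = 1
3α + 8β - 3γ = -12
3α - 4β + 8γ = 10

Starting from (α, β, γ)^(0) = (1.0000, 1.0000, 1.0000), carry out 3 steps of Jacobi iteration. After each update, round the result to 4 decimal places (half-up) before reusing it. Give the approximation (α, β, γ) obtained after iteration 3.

(-0.3932, -0.8906, 1.1953)

Iteration 1:
  α = (1 - (-1)·1.0000 - (4)·1.0000) / (6) = -0.3333
  β = (-12 - (3)·1.0000 - (-3)·1.0000) / (8) = -1.5000
  γ = (10 - (3)·1.0000 - (-4)·1.0000) / (8) = 1.3750
Iteration 2:
  α = (1 - (-1)·-1.5000 - (4)·1.3750) / (6) = -1.0000
  β = (-12 - (3)·-0.3333 - (-3)·1.3750) / (8) = -0.8594
  γ = (10 - (3)·-0.3333 - (-4)·-1.5000) / (8) = 0.6250
Iteration 3:
  α = (1 - (-1)·-0.8594 - (4)·0.6250) / (6) = -0.3932
  β = (-12 - (3)·-1.0000 - (-3)·0.6250) / (8) = -0.8906
  γ = (10 - (3)·-1.0000 - (-4)·-0.8594) / (8) = 1.1953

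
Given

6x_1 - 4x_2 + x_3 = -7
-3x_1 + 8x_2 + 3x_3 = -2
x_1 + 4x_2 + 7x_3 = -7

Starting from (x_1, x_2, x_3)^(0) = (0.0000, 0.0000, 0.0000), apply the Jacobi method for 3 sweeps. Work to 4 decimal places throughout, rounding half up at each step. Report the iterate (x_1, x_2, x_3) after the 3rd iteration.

(-1.2599, -0.4286, -0.6548)

Iteration 1:
  x_1 = (-7 - (-4)·0.0000 - (1)·0.0000) / (6) = -1.1667
  x_2 = (-2 - (-3)·0.0000 - (3)·0.0000) / (8) = -0.2500
  x_3 = (-7 - (1)·0.0000 - (4)·0.0000) / (7) = -1.0000
Iteration 2:
  x_1 = (-7 - (-4)·-0.2500 - (1)·-1.0000) / (6) = -1.1667
  x_2 = (-2 - (-3)·-1.1667 - (3)·-1.0000) / (8) = -0.3125
  x_3 = (-7 - (1)·-1.1667 - (4)·-0.2500) / (7) = -0.6905
Iteration 3:
  x_1 = (-7 - (-4)·-0.3125 - (1)·-0.6905) / (6) = -1.2599
  x_2 = (-2 - (-3)·-1.1667 - (3)·-0.6905) / (8) = -0.4286
  x_3 = (-7 - (1)·-1.1667 - (4)·-0.3125) / (7) = -0.6548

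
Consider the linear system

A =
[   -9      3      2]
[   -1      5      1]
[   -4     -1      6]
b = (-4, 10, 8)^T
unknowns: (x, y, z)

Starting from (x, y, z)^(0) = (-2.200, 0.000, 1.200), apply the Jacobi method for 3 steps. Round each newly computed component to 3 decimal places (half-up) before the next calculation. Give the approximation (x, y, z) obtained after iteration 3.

(1.618, 1.766, 2.265)

Iteration 1:
  x = (-4 - (3)·0.000 - (2)·1.200) / (-9) = 0.711
  y = (10 - (-1)·-2.200 - (1)·1.200) / (5) = 1.320
  z = (8 - (-4)·-2.200 - (-1)·0.000) / (6) = -0.133
Iteration 2:
  x = (-4 - (3)·1.320 - (2)·-0.133) / (-9) = 0.855
  y = (10 - (-1)·0.711 - (1)·-0.133) / (5) = 2.169
  z = (8 - (-4)·0.711 - (-1)·1.320) / (6) = 2.027
Iteration 3:
  x = (-4 - (3)·2.169 - (2)·2.027) / (-9) = 1.618
  y = (10 - (-1)·0.855 - (1)·2.027) / (5) = 1.766
  z = (8 - (-4)·0.855 - (-1)·2.169) / (6) = 2.265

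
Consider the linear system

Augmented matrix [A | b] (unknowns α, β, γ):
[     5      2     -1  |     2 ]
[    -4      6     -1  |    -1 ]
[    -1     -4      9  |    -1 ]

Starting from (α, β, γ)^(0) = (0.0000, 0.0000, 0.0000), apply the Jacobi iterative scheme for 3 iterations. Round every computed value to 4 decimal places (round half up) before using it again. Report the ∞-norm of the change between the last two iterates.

0.1153

Iteration 1:
  α = (2 - (2)·0.0000 - (-1)·0.0000) / (5) = 0.4000
  β = (-1 - (-4)·0.0000 - (-1)·0.0000) / (6) = -0.1667
  γ = (-1 - (-1)·0.0000 - (-4)·0.0000) / (9) = -0.1111
Iteration 2:
  α = (2 - (2)·-0.1667 - (-1)·-0.1111) / (5) = 0.4445
  β = (-1 - (-4)·0.4000 - (-1)·-0.1111) / (6) = 0.0815
  γ = (-1 - (-1)·0.4000 - (-4)·-0.1667) / (9) = -0.1408
Iteration 3:
  α = (2 - (2)·0.0815 - (-1)·-0.1408) / (5) = 0.3392
  β = (-1 - (-4)·0.4445 - (-1)·-0.1408) / (6) = 0.1062
  γ = (-1 - (-1)·0.4445 - (-4)·0.0815) / (9) = -0.0255
Change: (-0.1053, 0.0247, 0.1153) → max |·| = 0.1153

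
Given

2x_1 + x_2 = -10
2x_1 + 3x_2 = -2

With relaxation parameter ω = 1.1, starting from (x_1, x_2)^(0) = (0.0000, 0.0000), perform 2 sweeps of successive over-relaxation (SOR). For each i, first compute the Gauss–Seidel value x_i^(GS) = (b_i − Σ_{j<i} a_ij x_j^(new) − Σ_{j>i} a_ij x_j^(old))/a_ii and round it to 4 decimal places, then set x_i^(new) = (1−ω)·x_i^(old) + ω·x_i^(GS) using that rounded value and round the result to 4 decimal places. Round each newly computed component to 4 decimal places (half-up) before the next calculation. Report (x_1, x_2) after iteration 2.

Iteration 1:
  x_1: GS value = (-10 - (1)·0.0000) / (2) = -5.0000;  x_1 ← (1−ω)·0.0000 + ω·-5.0000 = -5.5000
  x_2: GS value = (-2 - (2)·-5.5000) / (3) = 3.0000;  x_2 ← (1−ω)·0.0000 + ω·3.0000 = 3.3000
Iteration 2:
  x_1: GS value = (-10 - (1)·3.3000) / (2) = -6.6500;  x_1 ← (1−ω)·-5.5000 + ω·-6.6500 = -6.7650
  x_2: GS value = (-2 - (2)·-6.7650) / (3) = 3.8433;  x_2 ← (1−ω)·3.3000 + ω·3.8433 = 3.8976

(-6.7650, 3.8976)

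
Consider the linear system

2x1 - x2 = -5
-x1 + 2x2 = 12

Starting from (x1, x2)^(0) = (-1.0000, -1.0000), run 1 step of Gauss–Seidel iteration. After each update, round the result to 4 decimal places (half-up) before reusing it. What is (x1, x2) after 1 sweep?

(-3.0000, 4.5000)

Iteration 1:
  x1 = (-5 - (-1)·-1.0000) / (2) = -3.0000
  x2 = (12 - (-1)·-3.0000) / (2) = 4.5000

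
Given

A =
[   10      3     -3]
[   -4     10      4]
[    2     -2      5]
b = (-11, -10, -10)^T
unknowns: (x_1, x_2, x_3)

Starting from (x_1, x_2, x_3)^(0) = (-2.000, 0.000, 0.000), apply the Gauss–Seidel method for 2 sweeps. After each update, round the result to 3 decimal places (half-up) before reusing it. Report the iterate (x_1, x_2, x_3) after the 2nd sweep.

(-1.309, -0.669, -1.744)

Iteration 1:
  x_1 = (-11 - (3)·0.000 - (-3)·0.000) / (10) = -1.100
  x_2 = (-10 - (-4)·-1.100 - (4)·0.000) / (10) = -1.440
  x_3 = (-10 - (2)·-1.100 - (-2)·-1.440) / (5) = -2.136
Iteration 2:
  x_1 = (-11 - (3)·-1.440 - (-3)·-2.136) / (10) = -1.309
  x_2 = (-10 - (-4)·-1.309 - (4)·-2.136) / (10) = -0.669
  x_3 = (-10 - (2)·-1.309 - (-2)·-0.669) / (5) = -1.744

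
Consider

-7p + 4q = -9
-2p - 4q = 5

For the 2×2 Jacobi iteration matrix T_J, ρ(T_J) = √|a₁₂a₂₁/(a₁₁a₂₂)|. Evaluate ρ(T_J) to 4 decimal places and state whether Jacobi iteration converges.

a₁₂a₂₁/(a₁₁a₂₂) = (4)·(-2) / ((-7)·(-4)) = -0.285714
ρ = √|-0.285714| = √0.285714 = 0.5345
ρ < 1, so Jacobi converges

0.5345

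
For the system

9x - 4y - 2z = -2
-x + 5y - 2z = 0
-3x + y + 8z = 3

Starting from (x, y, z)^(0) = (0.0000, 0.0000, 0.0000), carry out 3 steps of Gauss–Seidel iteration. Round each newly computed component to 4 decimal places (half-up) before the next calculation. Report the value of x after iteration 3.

Iteration 1:
  x = (-2 - (-4)·0.0000 - (-2)·0.0000) / (9) = -0.2222
  y = (0 - (-1)·-0.2222 - (-2)·0.0000) / (5) = -0.0444
  z = (3 - (-3)·-0.2222 - (1)·-0.0444) / (8) = 0.2972
Iteration 2:
  x = (-2 - (-4)·-0.0444 - (-2)·0.2972) / (9) = -0.1759
  y = (0 - (-1)·-0.1759 - (-2)·0.2972) / (5) = 0.0837
  z = (3 - (-3)·-0.1759 - (1)·0.0837) / (8) = 0.2986
Iteration 3:
  x = (-2 - (-4)·0.0837 - (-2)·0.2986) / (9) = -0.1187
  y = (0 - (-1)·-0.1187 - (-2)·0.2986) / (5) = 0.0957
  z = (3 - (-3)·-0.1187 - (1)·0.0957) / (8) = 0.3185

-0.1187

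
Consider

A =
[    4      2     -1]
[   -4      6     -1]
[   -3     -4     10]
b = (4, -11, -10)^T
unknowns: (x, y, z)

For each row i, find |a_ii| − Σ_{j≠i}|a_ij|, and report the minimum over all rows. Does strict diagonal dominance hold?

row 1: |4| − (2+1) = 1
row 2: |6| − (4+1) = 1
row 3: |10| − (3+4) = 3
minimum over rows = 1 → strictly diagonally dominant (convergence guaranteed)

1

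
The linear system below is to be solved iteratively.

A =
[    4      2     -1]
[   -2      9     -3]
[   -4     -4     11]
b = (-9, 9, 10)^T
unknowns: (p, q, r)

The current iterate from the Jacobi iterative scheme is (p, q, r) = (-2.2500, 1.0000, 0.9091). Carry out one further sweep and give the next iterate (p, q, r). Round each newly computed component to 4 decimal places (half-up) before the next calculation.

One sweep:
  p = (-9 - (2)·1.0000 - (-1)·0.9091) / (4) = -2.5227
  q = (9 - (-2)·-2.2500 - (-3)·0.9091) / (9) = 0.8030
  r = (10 - (-4)·-2.2500 - (-4)·1.0000) / (11) = 0.4545

(-2.5227, 0.8030, 0.4545)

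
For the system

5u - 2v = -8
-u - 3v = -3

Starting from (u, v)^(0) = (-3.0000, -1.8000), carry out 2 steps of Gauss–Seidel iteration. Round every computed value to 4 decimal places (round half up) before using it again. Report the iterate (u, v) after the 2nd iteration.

(-0.8907, 1.2969)

Iteration 1:
  u = (-8 - (-2)·-1.8000) / (5) = -2.3200
  v = (-3 - (-1)·-2.3200) / (-3) = 1.7733
Iteration 2:
  u = (-8 - (-2)·1.7733) / (5) = -0.8907
  v = (-3 - (-1)·-0.8907) / (-3) = 1.2969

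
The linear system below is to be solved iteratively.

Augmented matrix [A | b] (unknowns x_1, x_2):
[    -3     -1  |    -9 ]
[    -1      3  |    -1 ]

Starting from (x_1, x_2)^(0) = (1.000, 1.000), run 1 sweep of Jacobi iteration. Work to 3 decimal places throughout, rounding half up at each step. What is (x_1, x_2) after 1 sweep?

Iteration 1:
  x_1 = (-9 - (-1)·1.000) / (-3) = 2.667
  x_2 = (-1 - (-1)·1.000) / (3) = 0.000

(2.667, 0.000)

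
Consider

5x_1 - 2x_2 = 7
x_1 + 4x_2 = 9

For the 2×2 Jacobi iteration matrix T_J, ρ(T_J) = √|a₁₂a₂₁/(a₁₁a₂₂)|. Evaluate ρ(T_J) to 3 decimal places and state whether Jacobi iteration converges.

0.316

a₁₂a₂₁/(a₁₁a₂₂) = (-2)·(1) / ((5)·(4)) = -0.100000
ρ = √|-0.100000| = √0.100000 = 0.316
ρ < 1, so Jacobi converges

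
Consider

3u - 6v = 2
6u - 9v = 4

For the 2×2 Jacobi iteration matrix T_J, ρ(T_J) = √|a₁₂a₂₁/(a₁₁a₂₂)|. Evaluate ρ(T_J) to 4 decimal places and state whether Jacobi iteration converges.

1.1547

a₁₂a₂₁/(a₁₁a₂₂) = (-6)·(6) / ((3)·(-9)) = 1.333333
ρ = √|1.333333| = √1.333333 = 1.1547
ρ > 1, so Jacobi diverges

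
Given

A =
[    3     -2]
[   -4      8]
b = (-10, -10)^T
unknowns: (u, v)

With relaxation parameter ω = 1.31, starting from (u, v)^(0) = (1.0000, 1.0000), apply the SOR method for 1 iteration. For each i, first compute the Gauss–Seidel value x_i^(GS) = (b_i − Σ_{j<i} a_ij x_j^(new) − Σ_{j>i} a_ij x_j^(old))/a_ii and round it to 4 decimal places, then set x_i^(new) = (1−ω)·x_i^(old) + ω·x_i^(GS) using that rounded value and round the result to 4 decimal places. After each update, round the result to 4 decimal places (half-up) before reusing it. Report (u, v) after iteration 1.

Iteration 1:
  u: GS value = (-10 - (-2)·1.0000) / (3) = -2.6667;  u ← (1−ω)·1.0000 + ω·-2.6667 = -3.8034
  v: GS value = (-10 - (-4)·-3.8034) / (8) = -3.1517;  v ← (1−ω)·1.0000 + ω·-3.1517 = -4.4387

(-3.8034, -4.4387)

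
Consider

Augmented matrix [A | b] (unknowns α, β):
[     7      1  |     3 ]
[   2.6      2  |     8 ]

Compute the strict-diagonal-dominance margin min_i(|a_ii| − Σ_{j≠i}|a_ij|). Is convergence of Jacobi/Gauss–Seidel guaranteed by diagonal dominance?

-0.6

row 1: |7| − (1) = 6
row 2: |2| − (2.6) = -0.6
minimum over rows = -0.6 → not strictly diagonally dominant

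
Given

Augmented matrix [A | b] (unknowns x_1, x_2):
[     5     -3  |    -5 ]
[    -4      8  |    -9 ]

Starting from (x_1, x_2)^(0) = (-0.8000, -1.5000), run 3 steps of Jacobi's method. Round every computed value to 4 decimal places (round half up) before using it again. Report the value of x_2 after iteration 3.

Iteration 1:
  x_1 = (-5 - (-3)·-1.5000) / (5) = -1.9000
  x_2 = (-9 - (-4)·-0.8000) / (8) = -1.5250
Iteration 2:
  x_1 = (-5 - (-3)·-1.5250) / (5) = -1.9150
  x_2 = (-9 - (-4)·-1.9000) / (8) = -2.0750
Iteration 3:
  x_1 = (-5 - (-3)·-2.0750) / (5) = -2.2450
  x_2 = (-9 - (-4)·-1.9150) / (8) = -2.0825

-2.0825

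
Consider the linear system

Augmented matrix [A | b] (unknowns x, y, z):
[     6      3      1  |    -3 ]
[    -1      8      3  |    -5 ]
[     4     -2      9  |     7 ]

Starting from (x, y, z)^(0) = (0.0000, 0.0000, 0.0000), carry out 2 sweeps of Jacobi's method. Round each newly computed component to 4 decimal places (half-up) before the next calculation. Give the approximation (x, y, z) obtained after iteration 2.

Iteration 1:
  x = (-3 - (3)·0.0000 - (1)·0.0000) / (6) = -0.5000
  y = (-5 - (-1)·0.0000 - (3)·0.0000) / (8) = -0.6250
  z = (7 - (4)·0.0000 - (-2)·0.0000) / (9) = 0.7778
Iteration 2:
  x = (-3 - (3)·-0.6250 - (1)·0.7778) / (6) = -0.3171
  y = (-5 - (-1)·-0.5000 - (3)·0.7778) / (8) = -0.9792
  z = (7 - (4)·-0.5000 - (-2)·-0.6250) / (9) = 0.8611

(-0.3171, -0.9792, 0.8611)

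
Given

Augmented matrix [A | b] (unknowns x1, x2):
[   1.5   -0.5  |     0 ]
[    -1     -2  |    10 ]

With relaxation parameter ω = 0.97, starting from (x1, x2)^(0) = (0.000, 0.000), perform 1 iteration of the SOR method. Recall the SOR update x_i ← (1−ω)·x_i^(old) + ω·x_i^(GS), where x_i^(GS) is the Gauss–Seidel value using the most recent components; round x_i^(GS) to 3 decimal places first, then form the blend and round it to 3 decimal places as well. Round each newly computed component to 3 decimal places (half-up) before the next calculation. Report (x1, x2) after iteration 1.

Iteration 1:
  x1: GS value = (0 - (-0.5)·0.000) / (1.5) = 0.000;  x1 ← (1−ω)·0.000 + ω·0.000 = 0.000
  x2: GS value = (10 - (-1)·0.000) / (-2) = -5.000;  x2 ← (1−ω)·0.000 + ω·-5.000 = -4.850

(0.000, -4.850)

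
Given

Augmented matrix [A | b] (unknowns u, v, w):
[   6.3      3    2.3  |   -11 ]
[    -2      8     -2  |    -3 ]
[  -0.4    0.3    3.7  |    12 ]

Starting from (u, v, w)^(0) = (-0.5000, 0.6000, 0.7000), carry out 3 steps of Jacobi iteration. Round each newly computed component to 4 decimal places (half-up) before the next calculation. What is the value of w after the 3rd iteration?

2.9604

Iteration 1:
  u = (-11 - (3)·0.6000 - (2.3)·0.7000) / (6.3) = -2.2873
  v = (-3 - (-2)·-0.5000 - (-2)·0.7000) / (8) = -0.3250
  w = (12 - (-0.4)·-0.5000 - (0.3)·0.6000) / (3.7) = 3.1405
Iteration 2:
  u = (-11 - (3)·-0.3250 - (2.3)·3.1405) / (6.3) = -2.7378
  v = (-3 - (-2)·-2.2873 - (-2)·3.1405) / (8) = -0.1617
  w = (12 - (-0.4)·-2.2873 - (0.3)·-0.3250) / (3.7) = 3.0223
Iteration 3:
  u = (-11 - (3)·-0.1617 - (2.3)·3.0223) / (6.3) = -2.7724
  v = (-3 - (-2)·-2.7378 - (-2)·3.0223) / (8) = -0.3039
  w = (12 - (-0.4)·-2.7378 - (0.3)·-0.1617) / (3.7) = 2.9604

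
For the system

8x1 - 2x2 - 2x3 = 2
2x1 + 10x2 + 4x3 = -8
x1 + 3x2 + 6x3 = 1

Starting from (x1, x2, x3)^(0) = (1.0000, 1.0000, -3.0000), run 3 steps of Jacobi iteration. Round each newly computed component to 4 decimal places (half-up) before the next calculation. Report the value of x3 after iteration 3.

Iteration 1:
  x1 = (2 - (-2)·1.0000 - (-2)·-3.0000) / (8) = -0.2500
  x2 = (-8 - (2)·1.0000 - (4)·-3.0000) / (10) = 0.2000
  x3 = (1 - (1)·1.0000 - (3)·1.0000) / (6) = -0.5000
Iteration 2:
  x1 = (2 - (-2)·0.2000 - (-2)·-0.5000) / (8) = 0.1750
  x2 = (-8 - (2)·-0.2500 - (4)·-0.5000) / (10) = -0.5500
  x3 = (1 - (1)·-0.2500 - (3)·0.2000) / (6) = 0.1083
Iteration 3:
  x1 = (2 - (-2)·-0.5500 - (-2)·0.1083) / (8) = 0.1396
  x2 = (-8 - (2)·0.1750 - (4)·0.1083) / (10) = -0.8783
  x3 = (1 - (1)·0.1750 - (3)·-0.5500) / (6) = 0.4125

0.4125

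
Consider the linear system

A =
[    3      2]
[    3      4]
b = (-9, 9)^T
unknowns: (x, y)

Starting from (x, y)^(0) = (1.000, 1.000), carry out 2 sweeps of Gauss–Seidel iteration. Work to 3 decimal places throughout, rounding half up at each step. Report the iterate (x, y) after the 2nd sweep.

Iteration 1:
  x = (-9 - (2)·1.000) / (3) = -3.667
  y = (9 - (3)·-3.667) / (4) = 5.000
Iteration 2:
  x = (-9 - (2)·5.000) / (3) = -6.333
  y = (9 - (3)·-6.333) / (4) = 7.000

(-6.333, 7.000)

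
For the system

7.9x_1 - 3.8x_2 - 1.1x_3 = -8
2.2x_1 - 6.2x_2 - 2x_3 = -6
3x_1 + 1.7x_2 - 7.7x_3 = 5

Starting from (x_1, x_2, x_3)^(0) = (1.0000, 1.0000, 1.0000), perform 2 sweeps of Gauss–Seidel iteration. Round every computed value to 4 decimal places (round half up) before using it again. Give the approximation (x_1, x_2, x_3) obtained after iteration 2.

(-0.8655, 0.8834, -0.7915)

Iteration 1:
  x_1 = (-8 - (-3.8)·1.0000 - (-1.1)·1.0000) / (7.9) = -0.3924
  x_2 = (-6 - (2.2)·-0.3924 - (-2)·1.0000) / (-6.2) = 0.5059
  x_3 = (5 - (3)·-0.3924 - (1.7)·0.5059) / (-7.7) = -0.6905
Iteration 2:
  x_1 = (-8 - (-3.8)·0.5059 - (-1.1)·-0.6905) / (7.9) = -0.8655
  x_2 = (-6 - (2.2)·-0.8655 - (-2)·-0.6905) / (-6.2) = 0.8834
  x_3 = (5 - (3)·-0.8655 - (1.7)·0.8834) / (-7.7) = -0.7915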